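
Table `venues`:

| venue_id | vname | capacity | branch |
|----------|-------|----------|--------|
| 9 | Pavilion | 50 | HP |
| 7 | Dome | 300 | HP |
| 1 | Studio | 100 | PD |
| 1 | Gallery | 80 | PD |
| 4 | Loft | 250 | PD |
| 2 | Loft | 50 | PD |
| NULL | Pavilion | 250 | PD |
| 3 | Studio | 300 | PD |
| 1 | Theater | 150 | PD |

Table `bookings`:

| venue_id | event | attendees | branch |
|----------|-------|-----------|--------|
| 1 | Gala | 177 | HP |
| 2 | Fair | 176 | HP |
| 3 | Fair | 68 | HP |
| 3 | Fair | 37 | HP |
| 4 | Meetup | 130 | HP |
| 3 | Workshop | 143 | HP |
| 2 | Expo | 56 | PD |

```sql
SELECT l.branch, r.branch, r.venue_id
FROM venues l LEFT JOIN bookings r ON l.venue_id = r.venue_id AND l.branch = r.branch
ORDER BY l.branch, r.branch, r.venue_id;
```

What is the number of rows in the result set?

LEFT JOIN keeps every row from `venues`; unmatched rows get NULL for `bookings`'s columns.
Matching on l.venue_id = r.venue_id AND l.branch = r.branch. A NULL in a compared column never satisfies the condition.
- l row (venue_id=9, branch=HP): no match → kept, r columns NULL.
- l row (venue_id=7, branch=HP): no match → kept, r columns NULL.
- l row (venue_id=1, branch=PD): no match → kept, r columns NULL.
- l row (venue_id=1, branch=PD): no match → kept, r columns NULL.
- l row (venue_id=4, branch=PD): no match → kept, r columns NULL.
- l row (venue_id=2, branch=PD): matches 1 r row(s) → 1 output row(s).
- l row (venue_id=NULL, branch=PD): no match → kept, r columns NULL.
- l row (venue_id=3, branch=PD): no match → kept, r columns NULL.
- l row (venue_id=1, branch=PD): no match → kept, r columns NULL.
Total: 1 matched + 8 padded = 9 rows.

9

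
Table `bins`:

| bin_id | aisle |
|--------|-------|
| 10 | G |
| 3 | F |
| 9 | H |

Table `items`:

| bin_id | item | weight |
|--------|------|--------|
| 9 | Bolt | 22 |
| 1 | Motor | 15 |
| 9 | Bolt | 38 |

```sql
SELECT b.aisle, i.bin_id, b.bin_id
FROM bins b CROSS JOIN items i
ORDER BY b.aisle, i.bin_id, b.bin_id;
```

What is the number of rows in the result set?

CROSS JOIN pairs every row of `bins` with every row of `items`: 3 × 3 = 9 rows.

9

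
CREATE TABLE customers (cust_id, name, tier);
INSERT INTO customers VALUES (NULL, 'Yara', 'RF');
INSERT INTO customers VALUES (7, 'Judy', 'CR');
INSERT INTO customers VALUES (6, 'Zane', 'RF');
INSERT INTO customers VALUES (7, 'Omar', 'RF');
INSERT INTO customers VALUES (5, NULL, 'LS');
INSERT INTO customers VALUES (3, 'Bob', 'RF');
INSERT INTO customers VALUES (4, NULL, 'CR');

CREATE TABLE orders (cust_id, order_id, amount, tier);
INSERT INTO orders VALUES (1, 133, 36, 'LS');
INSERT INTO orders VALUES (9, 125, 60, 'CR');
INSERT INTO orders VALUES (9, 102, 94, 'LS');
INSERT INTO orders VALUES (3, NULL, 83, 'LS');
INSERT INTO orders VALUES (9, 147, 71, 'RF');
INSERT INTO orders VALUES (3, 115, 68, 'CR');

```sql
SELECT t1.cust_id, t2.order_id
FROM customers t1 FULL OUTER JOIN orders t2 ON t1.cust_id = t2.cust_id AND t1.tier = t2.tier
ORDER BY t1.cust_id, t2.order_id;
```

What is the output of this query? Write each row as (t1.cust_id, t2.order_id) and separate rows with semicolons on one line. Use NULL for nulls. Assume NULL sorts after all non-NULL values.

FULL OUTER JOIN keeps every row from both sides; unmatched rows get NULL for the other side's columns.
Matching on t1.cust_id = t2.cust_id AND t1.tier = t2.tier. A NULL in a compared column never satisfies the condition.
- t1 (cust_id=NULL, tier=RF) has no partner → padded with NULL.
- t1 (cust_id=7, tier=CR) has no partner → padded with NULL.
- t1 (cust_id=6, tier=RF) has no partner → padded with NULL.
- t1 (cust_id=7, tier=RF) has no partner → padded with NULL.
- t1 (cust_id=5, tier=LS) has no partner → padded with NULL.
- t1 (cust_id=3, tier=RF) has no partner → padded with NULL.
- t1 (cust_id=4, tier=CR) has no partner → padded with NULL.
- 6 row(s) from t2 found no t1 partner → padded with NULL.

(3, NULL); (4, NULL); (5, NULL); (6, NULL); (7, NULL); (7, NULL); (NULL, 102); (NULL, 115); (NULL, 125); (NULL, 133); (NULL, 147); (NULL, NULL); (NULL, NULL)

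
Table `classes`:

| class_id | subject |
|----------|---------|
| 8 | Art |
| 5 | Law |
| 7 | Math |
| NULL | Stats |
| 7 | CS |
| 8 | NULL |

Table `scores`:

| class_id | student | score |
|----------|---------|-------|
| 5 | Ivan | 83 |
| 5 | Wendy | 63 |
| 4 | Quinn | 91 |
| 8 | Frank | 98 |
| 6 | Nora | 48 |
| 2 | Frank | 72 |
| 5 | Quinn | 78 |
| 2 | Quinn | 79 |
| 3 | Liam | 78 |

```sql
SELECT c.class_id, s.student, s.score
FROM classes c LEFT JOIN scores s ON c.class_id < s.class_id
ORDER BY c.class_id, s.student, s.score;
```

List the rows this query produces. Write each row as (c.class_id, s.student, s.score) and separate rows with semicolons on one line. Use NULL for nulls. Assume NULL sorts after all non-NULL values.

LEFT JOIN keeps every row from `classes`; unmatched rows get NULL for `scores`'s columns.
Matching on c.class_id < s.class_id. A NULL in a compared column never satisfies the condition.
- c (class_id=8) has no partner → padded with NULL.
- c (class_id=5) pairs with 2 row(s) of s.
- c (class_id=7) pairs with 1 row(s) of s.
- c (class_id=NULL) has no partner → padded with NULL.
- c (class_id=7) pairs with 1 row(s) of s.
- c (class_id=8) has no partner → padded with NULL.
After projecting and ordering:
c.class_id | s.student | s.score
5 | Frank | 98
5 | Nora | 48
7 | Frank | 98
7 | Frank | 98
8 | NULL | NULL
8 | NULL | NULL
NULL | NULL | NULL

(5, Frank, 98); (5, Nora, 48); (7, Frank, 98); (7, Frank, 98); (8, NULL, NULL); (8, NULL, NULL); (NULL, NULL, NULL)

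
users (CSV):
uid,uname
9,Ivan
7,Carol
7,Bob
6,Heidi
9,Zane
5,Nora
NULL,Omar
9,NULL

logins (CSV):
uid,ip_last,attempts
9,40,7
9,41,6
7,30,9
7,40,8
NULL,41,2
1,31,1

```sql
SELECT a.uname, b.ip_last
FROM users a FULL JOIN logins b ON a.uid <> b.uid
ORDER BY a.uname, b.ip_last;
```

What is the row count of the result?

27

FULL OUTER JOIN keeps every row from both sides; unmatched rows get NULL for the other side's columns.
Matching on a.uid <> b.uid. A NULL in a compared column never satisfies the condition.
- a row (uid=9): matches 3 b row(s) → 3 output row(s).
- a row (uid=7): matches 3 b row(s) → 3 output row(s).
- a row (uid=7): matches 3 b row(s) → 3 output row(s).
- a row (uid=6): matches 5 b row(s) → 5 output row(s).
- a row (uid=9): matches 3 b row(s) → 3 output row(s).
- a row (uid=5): matches 5 b row(s) → 5 output row(s).
- a row (uid=NULL): no match → kept, b columns NULL.
- a row (uid=9): matches 3 b row(s) → 3 output row(s).
- 1 b row(s) had no a match → kept, a columns NULL.
Total: 25 matched + 2 padded = 27 rows.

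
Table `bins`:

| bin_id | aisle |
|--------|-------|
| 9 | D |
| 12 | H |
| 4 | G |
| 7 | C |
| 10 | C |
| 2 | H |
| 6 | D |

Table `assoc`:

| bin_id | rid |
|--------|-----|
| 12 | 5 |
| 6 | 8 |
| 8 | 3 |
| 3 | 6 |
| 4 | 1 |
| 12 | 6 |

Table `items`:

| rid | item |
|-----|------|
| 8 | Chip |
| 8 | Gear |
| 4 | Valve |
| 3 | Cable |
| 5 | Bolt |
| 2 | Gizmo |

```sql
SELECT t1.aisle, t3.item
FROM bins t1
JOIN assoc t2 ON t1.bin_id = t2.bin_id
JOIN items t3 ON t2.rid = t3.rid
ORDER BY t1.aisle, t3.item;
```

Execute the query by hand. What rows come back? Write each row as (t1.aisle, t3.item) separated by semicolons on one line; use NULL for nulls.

(D, Chip); (D, Gear); (H, Bolt)

Evaluate left to right. First `bins t1 INNER JOIN assoc t2` on bin_id: 4 row(s).
Then INNER JOIN `items t3` on rid: keep only rows whose t2.rid appears in t3.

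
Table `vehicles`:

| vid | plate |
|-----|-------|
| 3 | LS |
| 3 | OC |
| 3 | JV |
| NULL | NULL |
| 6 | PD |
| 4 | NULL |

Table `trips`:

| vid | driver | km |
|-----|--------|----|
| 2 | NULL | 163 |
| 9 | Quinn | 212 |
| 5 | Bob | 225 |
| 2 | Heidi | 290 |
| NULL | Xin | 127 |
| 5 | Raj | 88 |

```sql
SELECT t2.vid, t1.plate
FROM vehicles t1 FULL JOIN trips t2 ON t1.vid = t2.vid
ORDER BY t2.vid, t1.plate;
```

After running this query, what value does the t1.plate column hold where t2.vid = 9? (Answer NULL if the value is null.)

FULL OUTER JOIN keeps every row from both sides; unmatched rows get NULL for the other side's columns.
Matching on t1.vid = t2.vid. A NULL in a compared column never satisfies the condition.
- t1 (vid=3) has no partner → padded with NULL.
- t1 (vid=3) has no partner → padded with NULL.
- t1 (vid=3) has no partner → padded with NULL.
- t1 (vid=NULL) has no partner → padded with NULL.
- t1 (vid=6) has no partner → padded with NULL.
- t1 (vid=4) has no partner → padded with NULL.
- 6 t2 row(s) had no t1 match → kept, t1 columns NULL.

NULL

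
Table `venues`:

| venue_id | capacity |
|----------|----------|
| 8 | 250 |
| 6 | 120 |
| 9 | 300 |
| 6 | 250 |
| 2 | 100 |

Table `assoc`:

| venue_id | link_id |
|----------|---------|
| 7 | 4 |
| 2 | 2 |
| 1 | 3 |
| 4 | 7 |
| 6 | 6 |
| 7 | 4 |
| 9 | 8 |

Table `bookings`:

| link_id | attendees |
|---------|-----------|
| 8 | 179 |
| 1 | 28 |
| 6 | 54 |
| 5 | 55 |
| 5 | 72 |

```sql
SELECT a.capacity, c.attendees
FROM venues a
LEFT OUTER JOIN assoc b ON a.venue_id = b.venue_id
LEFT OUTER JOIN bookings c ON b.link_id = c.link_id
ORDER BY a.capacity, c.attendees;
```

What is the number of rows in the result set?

Joins associate left-to-right: venues LEFT JOIN assoc on venue_id gives 5 intermediate row(s).
Then LEFT JOIN `bookings c` on link_id: each of those 5 rows is kept; rows whose b.link_id has no match in c get NULL for c's columns.
Result: 5 row(s).

5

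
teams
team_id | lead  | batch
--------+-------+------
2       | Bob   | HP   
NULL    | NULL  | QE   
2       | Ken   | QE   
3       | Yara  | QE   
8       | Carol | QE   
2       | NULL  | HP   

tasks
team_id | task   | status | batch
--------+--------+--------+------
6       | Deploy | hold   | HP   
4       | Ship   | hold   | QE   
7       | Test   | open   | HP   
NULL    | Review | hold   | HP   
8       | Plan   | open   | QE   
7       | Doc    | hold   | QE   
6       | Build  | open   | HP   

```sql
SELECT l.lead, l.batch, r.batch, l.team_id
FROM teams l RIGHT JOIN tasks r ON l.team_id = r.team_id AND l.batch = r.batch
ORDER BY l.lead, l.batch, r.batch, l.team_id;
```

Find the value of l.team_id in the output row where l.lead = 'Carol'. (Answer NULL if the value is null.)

8

RIGHT JOIN keeps every row from `tasks`; unmatched rows get NULL for `teams`'s columns.
Matching on l.team_id = r.team_id AND l.batch = r.batch. A NULL in a compared column never satisfies the condition.
Matched pairs: 1; unmatched r rows kept: 6.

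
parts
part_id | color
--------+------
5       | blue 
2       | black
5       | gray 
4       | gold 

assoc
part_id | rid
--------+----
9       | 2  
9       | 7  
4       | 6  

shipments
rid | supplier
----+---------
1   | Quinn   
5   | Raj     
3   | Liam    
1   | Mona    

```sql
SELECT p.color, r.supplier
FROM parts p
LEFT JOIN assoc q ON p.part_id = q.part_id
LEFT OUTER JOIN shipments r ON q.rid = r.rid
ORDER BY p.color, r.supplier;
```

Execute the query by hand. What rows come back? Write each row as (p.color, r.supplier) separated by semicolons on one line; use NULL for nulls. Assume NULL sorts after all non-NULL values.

(black, NULL); (blue, NULL); (gold, NULL); (gray, NULL)

Joins associate left-to-right: parts LEFT JOIN assoc on part_id gives 4 intermediate row(s).
Then LEFT JOIN `shipments r` on rid: each of those 4 rows is kept; rows whose q.rid has no match in r get NULL for r's columns.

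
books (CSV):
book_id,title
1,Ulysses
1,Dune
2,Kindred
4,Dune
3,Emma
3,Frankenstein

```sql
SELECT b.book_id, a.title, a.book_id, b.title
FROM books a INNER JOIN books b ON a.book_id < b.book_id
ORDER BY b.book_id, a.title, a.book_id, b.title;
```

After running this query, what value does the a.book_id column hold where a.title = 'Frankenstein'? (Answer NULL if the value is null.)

INNER JOIN keeps only pairs where the ON condition holds.
Matching on a.book_id < b.book_id.
- a[0] book_id=1 → 4 match(es) in b → 4 row(s).
- a[1] book_id=1 → 4 match(es) in b → 4 row(s).
- a[2] book_id=2 → 3 match(es) in b → 3 row(s).
- a[3] book_id=4 → no match; dropped.
- a[4] book_id=3 → 1 match(es) in b → 1 row(s).
- a[5] book_id=3 → 1 match(es) in b → 1 row(s).

3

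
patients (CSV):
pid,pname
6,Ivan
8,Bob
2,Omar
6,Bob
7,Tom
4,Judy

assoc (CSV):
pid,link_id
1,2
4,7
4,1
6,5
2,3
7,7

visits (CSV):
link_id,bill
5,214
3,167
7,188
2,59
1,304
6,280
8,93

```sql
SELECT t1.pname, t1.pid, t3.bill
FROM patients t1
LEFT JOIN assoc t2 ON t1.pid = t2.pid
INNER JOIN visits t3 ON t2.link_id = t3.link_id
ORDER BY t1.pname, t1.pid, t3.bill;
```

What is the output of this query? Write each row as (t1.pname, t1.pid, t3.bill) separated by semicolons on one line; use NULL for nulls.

(Bob, 6, 214); (Ivan, 6, 214); (Judy, 4, 188); (Judy, 4, 304); (Omar, 2, 167); (Tom, 7, 188)

Evaluate left to right. First `patients t1 LEFT JOIN assoc t2` on pid: 7 row(s).
Then INNER JOIN `visits t3` on link_id: keep only rows whose t2.link_id appears in t3.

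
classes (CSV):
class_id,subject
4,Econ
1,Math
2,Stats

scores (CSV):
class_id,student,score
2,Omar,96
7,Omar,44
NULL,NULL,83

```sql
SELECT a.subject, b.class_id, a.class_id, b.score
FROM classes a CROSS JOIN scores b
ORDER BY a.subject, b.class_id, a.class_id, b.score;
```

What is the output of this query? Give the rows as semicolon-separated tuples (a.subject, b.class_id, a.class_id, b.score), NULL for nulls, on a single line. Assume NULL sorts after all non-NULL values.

(Econ, 2, 4, 96); (Econ, 7, 4, 44); (Econ, NULL, 4, 83); (Math, 2, 1, 96); (Math, 7, 1, 44); (Math, NULL, 1, 83); (Stats, 2, 2, 96); (Stats, 7, 2, 44); (Stats, NULL, 2, 83)

CROSS JOIN pairs every row of `classes` with every row of `scores`: 3 × 3 = 9 rows.
After projecting and ordering:
a.subject | b.class_id | a.class_id | b.score
Econ | 2 | 4 | 96
Econ | 7 | 4 | 44
Econ | NULL | 4 | 83
Math | 2 | 1 | 96
Math | 7 | 1 | 44
Math | NULL | 1 | 83
Stats | 2 | 2 | 96
Stats | 7 | 2 | 44
Stats | NULL | 2 | 83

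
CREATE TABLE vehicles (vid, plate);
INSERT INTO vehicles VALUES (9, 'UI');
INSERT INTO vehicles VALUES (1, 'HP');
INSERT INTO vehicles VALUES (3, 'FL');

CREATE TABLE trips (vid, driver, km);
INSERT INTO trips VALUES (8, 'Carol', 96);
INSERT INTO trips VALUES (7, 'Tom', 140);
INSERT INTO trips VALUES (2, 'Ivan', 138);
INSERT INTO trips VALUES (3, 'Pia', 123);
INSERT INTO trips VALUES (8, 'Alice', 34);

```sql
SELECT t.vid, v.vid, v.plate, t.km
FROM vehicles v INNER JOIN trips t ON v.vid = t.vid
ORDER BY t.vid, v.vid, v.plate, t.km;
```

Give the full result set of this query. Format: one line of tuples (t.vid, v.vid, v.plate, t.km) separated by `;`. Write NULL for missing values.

(3, 3, FL, 123)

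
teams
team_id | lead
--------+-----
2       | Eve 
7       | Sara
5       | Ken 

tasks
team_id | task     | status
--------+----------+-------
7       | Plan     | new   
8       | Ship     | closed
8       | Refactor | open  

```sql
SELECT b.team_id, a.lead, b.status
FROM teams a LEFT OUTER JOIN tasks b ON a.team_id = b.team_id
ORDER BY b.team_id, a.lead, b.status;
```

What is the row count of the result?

3

LEFT JOIN keeps every row from `teams`; unmatched rows get NULL for `tasks`'s columns.
Matching on a.team_id = b.team_id.
- a (team_id=2) has no partner → padded with NULL.
- a (team_id=7) pairs with 1 row(s) of b.
- a (team_id=5) has no partner → padded with NULL.
Total: 1 matched + 2 padded = 3 rows.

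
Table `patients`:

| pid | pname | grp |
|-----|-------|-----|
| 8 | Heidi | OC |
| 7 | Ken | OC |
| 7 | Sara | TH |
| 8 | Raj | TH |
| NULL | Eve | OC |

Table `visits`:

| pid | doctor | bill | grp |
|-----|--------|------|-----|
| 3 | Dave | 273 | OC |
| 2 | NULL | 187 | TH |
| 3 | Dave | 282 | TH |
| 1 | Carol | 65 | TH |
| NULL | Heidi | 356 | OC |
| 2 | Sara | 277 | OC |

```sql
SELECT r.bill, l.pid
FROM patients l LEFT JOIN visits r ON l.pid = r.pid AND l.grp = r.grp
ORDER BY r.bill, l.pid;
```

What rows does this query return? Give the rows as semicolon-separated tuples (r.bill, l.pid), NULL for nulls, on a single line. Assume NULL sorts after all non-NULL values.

(NULL, 7); (NULL, 7); (NULL, 8); (NULL, 8); (NULL, NULL)

LEFT JOIN keeps every row from `patients`; unmatched rows get NULL for `visits`'s columns.
Matching on l.pid = r.pid AND l.grp = r.grp. A NULL in a compared column never satisfies the condition.
Matched pairs: 0; unmatched l rows kept: 5.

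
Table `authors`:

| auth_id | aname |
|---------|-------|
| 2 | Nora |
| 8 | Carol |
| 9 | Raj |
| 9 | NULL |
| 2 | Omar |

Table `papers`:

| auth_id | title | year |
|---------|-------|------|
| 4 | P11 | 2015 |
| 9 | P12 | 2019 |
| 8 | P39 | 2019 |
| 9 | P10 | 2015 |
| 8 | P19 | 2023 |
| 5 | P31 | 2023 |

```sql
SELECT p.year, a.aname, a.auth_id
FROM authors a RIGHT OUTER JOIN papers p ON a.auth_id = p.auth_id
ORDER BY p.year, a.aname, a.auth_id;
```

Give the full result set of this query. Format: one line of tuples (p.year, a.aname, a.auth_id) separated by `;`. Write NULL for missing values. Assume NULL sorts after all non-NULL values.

(2015, Raj, 9); (2015, NULL, 9); (2015, NULL, NULL); (2019, Carol, 8); (2019, Raj, 9); (2019, NULL, 9); (2023, Carol, 8); (2023, NULL, NULL)

RIGHT JOIN keeps every row from `papers`; unmatched rows get NULL for `authors`'s columns.
Matching on a.auth_id = p.auth_id.
Matched pairs: 6; unmatched p rows kept: 2.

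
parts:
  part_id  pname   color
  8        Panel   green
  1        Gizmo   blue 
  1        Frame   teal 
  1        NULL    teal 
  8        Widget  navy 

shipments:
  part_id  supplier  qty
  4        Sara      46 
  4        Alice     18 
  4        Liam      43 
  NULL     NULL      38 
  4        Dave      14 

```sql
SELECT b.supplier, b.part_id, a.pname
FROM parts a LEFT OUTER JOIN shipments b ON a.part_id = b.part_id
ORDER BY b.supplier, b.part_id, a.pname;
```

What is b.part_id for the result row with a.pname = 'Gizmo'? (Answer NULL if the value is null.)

LEFT JOIN keeps every row from `parts`; unmatched rows get NULL for `shipments`'s columns.
Matching on a.part_id = b.part_id. A NULL in a compared column never satisfies the condition.
Matched pairs: 0; unmatched a rows kept: 5.

NULL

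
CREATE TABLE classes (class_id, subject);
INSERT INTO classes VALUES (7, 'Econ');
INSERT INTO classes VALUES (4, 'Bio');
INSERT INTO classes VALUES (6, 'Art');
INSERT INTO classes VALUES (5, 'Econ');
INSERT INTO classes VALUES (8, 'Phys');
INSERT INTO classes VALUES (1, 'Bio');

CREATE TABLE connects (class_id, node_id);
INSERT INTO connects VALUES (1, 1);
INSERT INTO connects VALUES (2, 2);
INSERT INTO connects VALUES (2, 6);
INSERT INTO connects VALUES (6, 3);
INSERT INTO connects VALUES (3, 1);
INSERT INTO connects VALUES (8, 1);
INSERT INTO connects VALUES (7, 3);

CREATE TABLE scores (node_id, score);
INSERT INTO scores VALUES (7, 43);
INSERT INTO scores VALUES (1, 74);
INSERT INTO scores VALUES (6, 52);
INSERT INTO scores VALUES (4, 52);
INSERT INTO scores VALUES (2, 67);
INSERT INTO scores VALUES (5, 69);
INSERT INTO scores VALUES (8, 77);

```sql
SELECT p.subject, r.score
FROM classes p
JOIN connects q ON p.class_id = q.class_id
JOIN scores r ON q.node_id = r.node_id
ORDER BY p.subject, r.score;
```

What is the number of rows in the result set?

2

Step 1 — p INNER JOIN q on class_id → 4 row(s).
Then INNER JOIN `scores r` on node_id: keep only rows whose q.node_id appears in r.
Result: 2 row(s).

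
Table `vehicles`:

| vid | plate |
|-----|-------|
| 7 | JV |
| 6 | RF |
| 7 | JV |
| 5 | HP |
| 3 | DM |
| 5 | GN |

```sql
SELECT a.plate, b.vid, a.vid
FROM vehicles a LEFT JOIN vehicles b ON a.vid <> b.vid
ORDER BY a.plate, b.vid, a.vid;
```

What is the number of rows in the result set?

26

LEFT JOIN keeps every row from `vehicles a`; unmatched rows get NULL for `vehicles b`'s columns.
Matching on a.vid <> b.vid.
- vid=7: 4 matching b row(s), so 4 row(s) emitted.
- vid=6: 5 matching b row(s), so 5 row(s) emitted.
- vid=7: 4 matching b row(s), so 4 row(s) emitted.
- vid=5: 4 matching b row(s), so 4 row(s) emitted.
- vid=3: 5 matching b row(s), so 5 row(s) emitted.
- vid=5: 4 matching b row(s), so 4 row(s) emitted.
Total: 26 rows.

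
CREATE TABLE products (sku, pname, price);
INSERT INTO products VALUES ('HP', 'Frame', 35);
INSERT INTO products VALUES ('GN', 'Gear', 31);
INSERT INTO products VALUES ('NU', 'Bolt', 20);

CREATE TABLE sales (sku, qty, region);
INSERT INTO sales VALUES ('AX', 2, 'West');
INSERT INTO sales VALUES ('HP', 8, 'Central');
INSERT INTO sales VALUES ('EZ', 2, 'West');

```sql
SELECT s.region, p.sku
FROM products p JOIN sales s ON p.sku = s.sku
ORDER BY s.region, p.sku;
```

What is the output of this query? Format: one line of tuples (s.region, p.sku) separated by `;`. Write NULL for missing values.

INNER JOIN keeps only pairs where the ON condition holds.
Matching on p.sku = s.sku.
- p[0] sku=HP → 1 match(es) in s → 1 row(s).
- p[1] sku=GN → no match; dropped.
- p[2] sku=NU → no match; dropped.
After projecting and ordering:
s.region | p.sku
Central | HP

(Central, HP)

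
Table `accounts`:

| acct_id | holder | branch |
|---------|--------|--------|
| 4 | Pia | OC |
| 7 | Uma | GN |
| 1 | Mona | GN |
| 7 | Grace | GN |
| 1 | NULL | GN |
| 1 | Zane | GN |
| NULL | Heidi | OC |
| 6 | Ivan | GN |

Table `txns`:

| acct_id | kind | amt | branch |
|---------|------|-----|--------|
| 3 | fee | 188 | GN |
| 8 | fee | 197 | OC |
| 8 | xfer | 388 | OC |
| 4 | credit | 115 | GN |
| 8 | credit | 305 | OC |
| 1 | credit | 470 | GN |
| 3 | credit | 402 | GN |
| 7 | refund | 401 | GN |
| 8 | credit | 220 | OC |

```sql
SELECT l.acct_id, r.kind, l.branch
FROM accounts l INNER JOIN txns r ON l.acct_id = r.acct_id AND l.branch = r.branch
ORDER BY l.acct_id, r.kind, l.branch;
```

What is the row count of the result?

5

INNER JOIN keeps only pairs where the ON condition holds.
Matching on l.acct_id = r.acct_id AND l.branch = r.branch. A NULL in a compared column never satisfies the condition.
Matched pairs: 5.
Total: 5 rows.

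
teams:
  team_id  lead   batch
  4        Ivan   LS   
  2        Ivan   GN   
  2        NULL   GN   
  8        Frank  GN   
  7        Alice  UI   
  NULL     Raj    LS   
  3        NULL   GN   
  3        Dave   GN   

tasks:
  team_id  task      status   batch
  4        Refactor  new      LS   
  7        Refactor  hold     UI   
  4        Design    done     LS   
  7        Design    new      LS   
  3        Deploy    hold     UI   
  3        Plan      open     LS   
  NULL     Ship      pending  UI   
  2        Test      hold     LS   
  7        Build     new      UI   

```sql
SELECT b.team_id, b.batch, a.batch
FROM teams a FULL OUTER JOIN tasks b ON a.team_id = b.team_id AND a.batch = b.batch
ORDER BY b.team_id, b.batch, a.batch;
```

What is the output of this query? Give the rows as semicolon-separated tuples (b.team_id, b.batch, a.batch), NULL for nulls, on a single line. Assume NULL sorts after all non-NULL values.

(2, LS, NULL); (3, LS, NULL); (3, UI, NULL); (4, LS, LS); (4, LS, LS); (7, LS, NULL); (7, UI, UI); (7, UI, UI); (NULL, UI, NULL); (NULL, NULL, GN); (NULL, NULL, GN); (NULL, NULL, GN); (NULL, NULL, GN); (NULL, NULL, GN); (NULL, NULL, LS)

FULL OUTER JOIN keeps every row from both sides; unmatched rows get NULL for the other side's columns.
Matching on a.team_id = b.team_id AND a.batch = b.batch. A NULL in a compared column never satisfies the condition.
- a[0] team_id=4, batch=LS → 2 match(es) in b → 2 row(s).
- a[1] team_id=2, batch=GN → no match; kept with NULLs on the b side.
- a[2] team_id=2, batch=GN → no match; kept with NULLs on the b side.
- a[3] team_id=8, batch=GN → no match; kept with NULLs on the b side.
- a[4] team_id=7, batch=UI → 2 match(es) in b → 2 row(s).
- a[5] team_id=NULL, batch=LS → no match; kept with NULLs on the b side.
- a[6] team_id=3, batch=GN → no match; kept with NULLs on the b side.
- a[7] team_id=3, batch=GN → no match; kept with NULLs on the b side.
- 5 b row(s) had no a match → kept, a columns NULL.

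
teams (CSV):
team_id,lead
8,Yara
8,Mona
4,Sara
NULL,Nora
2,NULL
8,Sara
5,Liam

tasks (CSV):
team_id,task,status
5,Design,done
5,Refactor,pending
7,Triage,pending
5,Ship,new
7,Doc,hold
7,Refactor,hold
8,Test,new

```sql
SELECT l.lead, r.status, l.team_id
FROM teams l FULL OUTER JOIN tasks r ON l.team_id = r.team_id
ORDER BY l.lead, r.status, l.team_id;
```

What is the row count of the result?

12

FULL OUTER JOIN keeps every row from both sides; unmatched rows get NULL for the other side's columns.
Matching on l.team_id = r.team_id. A NULL in a compared column never satisfies the condition.
Matched pairs: 6; unmatched l rows kept: 3; unmatched r rows kept: 3.
Total: 6 matched + 6 padded = 12 rows.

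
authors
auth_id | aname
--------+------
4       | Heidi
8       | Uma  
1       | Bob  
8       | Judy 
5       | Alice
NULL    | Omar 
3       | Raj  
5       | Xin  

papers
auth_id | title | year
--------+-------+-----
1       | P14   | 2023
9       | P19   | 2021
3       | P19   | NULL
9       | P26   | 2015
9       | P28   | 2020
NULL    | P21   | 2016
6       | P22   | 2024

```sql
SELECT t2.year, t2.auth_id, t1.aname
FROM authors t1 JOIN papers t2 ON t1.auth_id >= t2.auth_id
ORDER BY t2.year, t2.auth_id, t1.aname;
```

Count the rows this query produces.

INNER JOIN keeps only pairs where the ON condition holds.
Matching on t1.auth_id >= t2.auth_id. A NULL in a compared column never satisfies the condition.
- t1 (auth_id=4) pairs with 2 row(s) of t2.
- t1 (auth_id=8) pairs with 3 row(s) of t2.
- t1 (auth_id=1) pairs with 1 row(s) of t2.
- t1 (auth_id=8) pairs with 3 row(s) of t2.
- t1 (auth_id=5) pairs with 2 row(s) of t2.
- t1 (auth_id=NULL) has no partner → excluded.
- t1 (auth_id=3) pairs with 2 row(s) of t2.
- t1 (auth_id=5) pairs with 2 row(s) of t2.
Total: 15 rows.

15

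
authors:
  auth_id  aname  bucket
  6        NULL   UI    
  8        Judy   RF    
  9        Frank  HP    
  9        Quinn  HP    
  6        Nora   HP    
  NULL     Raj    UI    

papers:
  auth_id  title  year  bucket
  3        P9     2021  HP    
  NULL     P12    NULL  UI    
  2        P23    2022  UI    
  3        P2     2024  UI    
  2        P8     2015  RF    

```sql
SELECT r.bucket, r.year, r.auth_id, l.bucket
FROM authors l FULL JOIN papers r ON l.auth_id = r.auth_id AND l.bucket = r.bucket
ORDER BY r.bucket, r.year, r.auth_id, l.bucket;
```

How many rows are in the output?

FULL OUTER JOIN keeps every row from both sides; unmatched rows get NULL for the other side's columns.
Matching on l.auth_id = r.auth_id AND l.bucket = r.bucket. A NULL in a compared column never satisfies the condition.
Matched pairs: 0; unmatched l rows kept: 6; unmatched r rows kept: 5.
Total: 0 matched + 11 padded = 11 rows.

11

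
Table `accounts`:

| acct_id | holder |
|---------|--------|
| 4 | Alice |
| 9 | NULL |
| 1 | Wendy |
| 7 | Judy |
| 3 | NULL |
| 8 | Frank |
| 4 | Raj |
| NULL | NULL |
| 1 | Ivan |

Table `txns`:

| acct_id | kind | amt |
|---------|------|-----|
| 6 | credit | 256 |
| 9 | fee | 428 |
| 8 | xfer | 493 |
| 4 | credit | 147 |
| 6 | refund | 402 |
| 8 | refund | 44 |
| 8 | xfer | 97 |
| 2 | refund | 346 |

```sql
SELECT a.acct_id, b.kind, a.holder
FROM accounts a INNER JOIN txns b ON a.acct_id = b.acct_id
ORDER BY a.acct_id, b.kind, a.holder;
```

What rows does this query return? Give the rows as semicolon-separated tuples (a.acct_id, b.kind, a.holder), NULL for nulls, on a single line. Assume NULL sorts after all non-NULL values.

INNER JOIN keeps only pairs where the ON condition holds.
Matching on a.acct_id = b.acct_id. A NULL in a compared column never satisfies the condition.
- acct_id=4: 1 matching b row(s), so 1 row(s) emitted.
- acct_id=9: 1 matching b row(s), so 1 row(s) emitted.
- acct_id=1: no matching b row, dropped.
- acct_id=7: no matching b row, dropped.
- acct_id=3: no matching b row, dropped.
- acct_id=8: 3 matching b row(s), so 3 row(s) emitted.
- acct_id=4: 1 matching b row(s), so 1 row(s) emitted.
- acct_id=NULL: no matching b row, dropped.
- acct_id=1: no matching b row, dropped.
After projecting and ordering:
a.acct_id | b.kind | a.holder
4 | credit | Alice
4 | credit | Raj
8 | refund | Frank
8 | xfer | Frank
8 | xfer | Frank
9 | fee | NULL

(4, credit, Alice); (4, credit, Raj); (8, refund, Frank); (8, xfer, Frank); (8, xfer, Frank); (9, fee, NULL)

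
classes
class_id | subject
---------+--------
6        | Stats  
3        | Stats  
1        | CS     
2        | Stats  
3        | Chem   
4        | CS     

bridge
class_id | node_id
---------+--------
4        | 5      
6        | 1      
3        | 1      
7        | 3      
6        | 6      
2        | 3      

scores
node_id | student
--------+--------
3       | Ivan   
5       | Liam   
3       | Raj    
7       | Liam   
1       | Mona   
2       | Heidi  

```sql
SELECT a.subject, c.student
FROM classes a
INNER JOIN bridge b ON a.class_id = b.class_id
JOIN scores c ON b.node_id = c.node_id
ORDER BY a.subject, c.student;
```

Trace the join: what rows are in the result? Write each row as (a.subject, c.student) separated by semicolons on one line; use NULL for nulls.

Joins associate left-to-right: classes INNER JOIN bridge on class_id gives 6 intermediate row(s).
Then INNER JOIN `scores c` on node_id: keep only rows whose b.node_id appears in c.

(CS, Liam); (Chem, Mona); (Stats, Ivan); (Stats, Mona); (Stats, Mona); (Stats, Raj)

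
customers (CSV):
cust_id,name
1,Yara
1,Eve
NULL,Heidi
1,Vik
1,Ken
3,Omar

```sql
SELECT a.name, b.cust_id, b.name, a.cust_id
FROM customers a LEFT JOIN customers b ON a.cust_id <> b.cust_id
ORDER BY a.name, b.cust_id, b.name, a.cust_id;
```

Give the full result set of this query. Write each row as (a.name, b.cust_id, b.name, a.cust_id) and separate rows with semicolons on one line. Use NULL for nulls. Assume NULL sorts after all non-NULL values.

LEFT JOIN keeps every row from `customers a`; unmatched rows get NULL for `customers b`'s columns.
Matching on a.cust_id <> b.cust_id. A NULL in a compared column never satisfies the condition.
Matched pairs: 8; unmatched a rows kept: 1.

(Eve, 3, Omar, 1); (Heidi, NULL, NULL, NULL); (Ken, 3, Omar, 1); (Omar, 1, Eve, 3); (Omar, 1, Ken, 3); (Omar, 1, Vik, 3); (Omar, 1, Yara, 3); (Vik, 3, Omar, 1); (Yara, 3, Omar, 1)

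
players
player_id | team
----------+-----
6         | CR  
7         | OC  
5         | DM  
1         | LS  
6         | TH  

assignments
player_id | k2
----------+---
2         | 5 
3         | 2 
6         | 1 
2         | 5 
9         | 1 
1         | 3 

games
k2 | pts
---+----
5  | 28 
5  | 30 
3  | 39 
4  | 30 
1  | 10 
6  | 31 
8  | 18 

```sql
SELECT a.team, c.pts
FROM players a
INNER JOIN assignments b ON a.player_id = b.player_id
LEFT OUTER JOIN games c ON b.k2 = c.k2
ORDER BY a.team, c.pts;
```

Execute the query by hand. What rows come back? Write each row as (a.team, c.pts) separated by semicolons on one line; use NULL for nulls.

Step 1 — a INNER JOIN b on player_id → 3 row(s).
Then LEFT JOIN `games c` on k2: each of those 3 rows is kept; rows whose b.k2 has no match in c get NULL for c's columns.

(CR, 10); (LS, 39); (TH, 10)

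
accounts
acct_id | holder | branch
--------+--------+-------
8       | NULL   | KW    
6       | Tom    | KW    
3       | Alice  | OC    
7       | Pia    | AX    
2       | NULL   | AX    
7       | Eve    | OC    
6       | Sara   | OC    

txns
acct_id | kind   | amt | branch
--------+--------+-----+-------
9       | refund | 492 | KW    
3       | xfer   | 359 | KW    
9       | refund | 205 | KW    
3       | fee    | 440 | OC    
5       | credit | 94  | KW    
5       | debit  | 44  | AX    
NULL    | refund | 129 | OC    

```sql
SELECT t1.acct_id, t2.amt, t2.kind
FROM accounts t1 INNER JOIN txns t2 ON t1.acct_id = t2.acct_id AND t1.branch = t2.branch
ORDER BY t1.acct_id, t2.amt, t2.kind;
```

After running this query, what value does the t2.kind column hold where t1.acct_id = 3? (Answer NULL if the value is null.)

INNER JOIN keeps only pairs where the ON condition holds.
Matching on t1.acct_id = t2.acct_id AND t1.branch = t2.branch. A NULL in a compared column never satisfies the condition.
- t1 (acct_id=8, branch=KW) has no partner → excluded.
- t1 (acct_id=6, branch=KW) has no partner → excluded.
- t1 (acct_id=3, branch=OC) pairs with 1 row(s) of t2.
- t1 (acct_id=7, branch=AX) has no partner → excluded.
- t1 (acct_id=2, branch=AX) has no partner → excluded.
- t1 (acct_id=7, branch=OC) has no partner → excluded.
- t1 (acct_id=6, branch=OC) has no partner → excluded.

fee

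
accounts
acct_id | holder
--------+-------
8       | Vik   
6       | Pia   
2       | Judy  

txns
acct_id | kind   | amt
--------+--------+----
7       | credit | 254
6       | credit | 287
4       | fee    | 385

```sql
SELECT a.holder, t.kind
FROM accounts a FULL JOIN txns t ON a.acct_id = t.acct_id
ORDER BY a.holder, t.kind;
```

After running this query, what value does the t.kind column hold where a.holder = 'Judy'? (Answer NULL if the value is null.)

FULL OUTER JOIN keeps every row from both sides; unmatched rows get NULL for the other side's columns.
Matching on a.acct_id = t.acct_id.
- a (acct_id=8) has no partner → padded with NULL.
- a (acct_id=6) pairs with 1 row(s) of t.
- a (acct_id=2) has no partner → padded with NULL.
- 2 row(s) from t found no a partner → padded with NULL.

NULL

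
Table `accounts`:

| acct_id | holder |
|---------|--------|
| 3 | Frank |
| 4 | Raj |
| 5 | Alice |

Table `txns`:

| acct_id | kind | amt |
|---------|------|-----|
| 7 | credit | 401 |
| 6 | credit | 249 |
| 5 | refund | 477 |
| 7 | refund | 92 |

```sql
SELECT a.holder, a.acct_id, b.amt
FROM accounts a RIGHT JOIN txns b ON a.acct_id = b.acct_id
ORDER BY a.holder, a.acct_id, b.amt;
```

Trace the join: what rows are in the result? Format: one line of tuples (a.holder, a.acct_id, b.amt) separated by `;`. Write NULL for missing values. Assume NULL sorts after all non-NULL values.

(Alice, 5, 477); (NULL, NULL, 92); (NULL, NULL, 249); (NULL, NULL, 401)

RIGHT JOIN keeps every row from `txns`; unmatched rows get NULL for `accounts`'s columns.
Matching on a.acct_id = b.acct_id.
- a[0] acct_id=3 → no match.
- a[1] acct_id=4 → no match.
- a[2] acct_id=5 → 1 match(es) in b → 1 row(s).
- 3 row(s) from b found no a partner → padded with NULL.
After projecting and ordering:
a.holder | a.acct_id | b.amt
Alice | 5 | 477
NULL | NULL | 92
NULL | NULL | 249
NULL | NULL | 401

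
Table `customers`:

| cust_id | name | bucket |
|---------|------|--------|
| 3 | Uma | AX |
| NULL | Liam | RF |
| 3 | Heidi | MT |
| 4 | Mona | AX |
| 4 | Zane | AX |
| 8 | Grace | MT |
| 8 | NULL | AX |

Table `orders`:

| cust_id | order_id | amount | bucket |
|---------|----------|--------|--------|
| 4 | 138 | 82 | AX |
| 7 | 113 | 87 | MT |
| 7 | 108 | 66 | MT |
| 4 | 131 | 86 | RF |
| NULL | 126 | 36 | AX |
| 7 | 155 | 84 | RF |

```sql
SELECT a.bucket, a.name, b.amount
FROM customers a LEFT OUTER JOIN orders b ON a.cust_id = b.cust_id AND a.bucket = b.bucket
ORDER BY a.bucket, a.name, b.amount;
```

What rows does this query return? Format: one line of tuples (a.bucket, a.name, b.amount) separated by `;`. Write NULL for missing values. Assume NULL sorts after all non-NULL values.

(AX, Mona, 82); (AX, Uma, NULL); (AX, Zane, 82); (AX, NULL, NULL); (MT, Grace, NULL); (MT, Heidi, NULL); (RF, Liam, NULL)

LEFT JOIN keeps every row from `customers`; unmatched rows get NULL for `orders`'s columns.
Matching on a.cust_id = b.cust_id AND a.bucket = b.bucket. A NULL in a compared column never satisfies the condition.
- a row (cust_id=3, bucket=AX): no match → kept, b columns NULL.
- a row (cust_id=NULL, bucket=RF): no match → kept, b columns NULL.
- a row (cust_id=3, bucket=MT): no match → kept, b columns NULL.
- a row (cust_id=4, bucket=AX): matches 1 b row(s) → 1 output row(s).
- a row (cust_id=4, bucket=AX): matches 1 b row(s) → 1 output row(s).
- a row (cust_id=8, bucket=MT): no match → kept, b columns NULL.
- a row (cust_id=8, bucket=AX): no match → kept, b columns NULL.
After projecting and ordering:
a.bucket | a.name | b.amount
AX | Mona | 82
AX | Uma | NULL
AX | Zane | 82
AX | NULL | NULL
MT | Grace | NULL
MT | Heidi | NULL
RF | Liam | NULL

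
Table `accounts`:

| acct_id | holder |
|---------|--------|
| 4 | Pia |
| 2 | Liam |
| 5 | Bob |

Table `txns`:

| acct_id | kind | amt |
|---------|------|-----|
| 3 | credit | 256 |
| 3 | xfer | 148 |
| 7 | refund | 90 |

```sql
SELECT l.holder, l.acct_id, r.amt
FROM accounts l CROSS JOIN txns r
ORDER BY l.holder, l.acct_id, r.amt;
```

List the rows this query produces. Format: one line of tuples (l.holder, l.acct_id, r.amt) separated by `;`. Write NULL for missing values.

(Bob, 5, 90); (Bob, 5, 148); (Bob, 5, 256); (Liam, 2, 90); (Liam, 2, 148); (Liam, 2, 256); (Pia, 4, 90); (Pia, 4, 148); (Pia, 4, 256)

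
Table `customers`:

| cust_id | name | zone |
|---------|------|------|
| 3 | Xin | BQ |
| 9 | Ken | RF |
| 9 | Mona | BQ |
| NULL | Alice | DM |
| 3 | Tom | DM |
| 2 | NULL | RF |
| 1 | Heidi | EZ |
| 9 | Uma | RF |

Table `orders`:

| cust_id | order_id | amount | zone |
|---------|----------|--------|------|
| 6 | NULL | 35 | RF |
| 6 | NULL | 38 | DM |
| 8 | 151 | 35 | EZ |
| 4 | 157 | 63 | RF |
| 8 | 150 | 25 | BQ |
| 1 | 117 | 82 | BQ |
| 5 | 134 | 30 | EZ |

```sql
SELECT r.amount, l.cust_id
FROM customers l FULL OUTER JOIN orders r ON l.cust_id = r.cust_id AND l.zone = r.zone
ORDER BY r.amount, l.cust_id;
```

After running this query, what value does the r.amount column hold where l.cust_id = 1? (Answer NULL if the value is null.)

NULL

FULL OUTER JOIN keeps every row from both sides; unmatched rows get NULL for the other side's columns.
Matching on l.cust_id = r.cust_id AND l.zone = r.zone. A NULL in a compared column never satisfies the condition.
Matched pairs: 0; unmatched l rows kept: 8; unmatched r rows kept: 7.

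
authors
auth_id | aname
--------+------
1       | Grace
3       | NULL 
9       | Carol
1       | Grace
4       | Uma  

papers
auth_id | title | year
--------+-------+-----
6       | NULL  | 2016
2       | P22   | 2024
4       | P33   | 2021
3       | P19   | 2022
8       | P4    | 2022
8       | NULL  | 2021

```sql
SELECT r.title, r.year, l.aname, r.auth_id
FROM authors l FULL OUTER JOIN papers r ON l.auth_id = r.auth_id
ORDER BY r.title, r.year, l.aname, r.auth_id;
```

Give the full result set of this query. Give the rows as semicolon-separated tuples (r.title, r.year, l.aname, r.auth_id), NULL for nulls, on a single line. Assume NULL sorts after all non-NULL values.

(P19, 2022, NULL, 3); (P22, 2024, NULL, 2); (P33, 2021, Uma, 4); (P4, 2022, NULL, 8); (NULL, 2016, NULL, 6); (NULL, 2021, NULL, 8); (NULL, NULL, Carol, NULL); (NULL, NULL, Grace, NULL); (NULL, NULL, Grace, NULL)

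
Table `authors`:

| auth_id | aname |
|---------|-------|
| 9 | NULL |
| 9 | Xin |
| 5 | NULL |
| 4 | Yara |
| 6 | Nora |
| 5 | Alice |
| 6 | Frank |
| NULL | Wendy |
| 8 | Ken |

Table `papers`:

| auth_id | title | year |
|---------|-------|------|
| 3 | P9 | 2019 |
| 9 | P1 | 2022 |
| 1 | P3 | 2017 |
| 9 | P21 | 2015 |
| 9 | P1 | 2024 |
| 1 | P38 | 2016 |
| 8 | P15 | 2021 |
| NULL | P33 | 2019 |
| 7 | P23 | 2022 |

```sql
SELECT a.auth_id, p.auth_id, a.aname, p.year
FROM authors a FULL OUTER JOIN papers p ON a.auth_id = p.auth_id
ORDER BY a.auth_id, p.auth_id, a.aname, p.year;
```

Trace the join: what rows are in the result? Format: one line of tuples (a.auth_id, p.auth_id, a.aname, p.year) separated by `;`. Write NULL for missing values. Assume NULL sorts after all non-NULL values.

FULL OUTER JOIN keeps every row from both sides; unmatched rows get NULL for the other side's columns.
Matching on a.auth_id = p.auth_id. A NULL in a compared column never satisfies the condition.
- a[0] auth_id=9 → 3 match(es) in p → 3 row(s).
- a[1] auth_id=9 → 3 match(es) in p → 3 row(s).
- a[2] auth_id=5 → no match; kept with NULLs on the p side.
- a[3] auth_id=4 → no match; kept with NULLs on the p side.
- a[4] auth_id=6 → no match; kept with NULLs on the p side.
- a[5] auth_id=5 → no match; kept with NULLs on the p side.
- a[6] auth_id=6 → no match; kept with NULLs on the p side.
- a[7] auth_id=NULL → no match; kept with NULLs on the p side.
- a[8] auth_id=8 → 1 match(es) in p → 1 row(s).
- 5 row(s) from p found no a partner → padded with NULL.

(4, NULL, Yara, NULL); (5, NULL, Alice, NULL); (5, NULL, NULL, NULL); (6, NULL, Frank, NULL); (6, NULL, Nora, NULL); (8, 8, Ken, 2021); (9, 9, Xin, 2015); (9, 9, Xin, 2022); (9, 9, Xin, 2024); (9, 9, NULL, 2015); (9, 9, NULL, 2022); (9, 9, NULL, 2024); (NULL, 1, NULL, 2016); (NULL, 1, NULL, 2017); (NULL, 3, NULL, 2019); (NULL, 7, NULL, 2022); (NULL, NULL, Wendy, NULL); (NULL, NULL, NULL, 2019)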